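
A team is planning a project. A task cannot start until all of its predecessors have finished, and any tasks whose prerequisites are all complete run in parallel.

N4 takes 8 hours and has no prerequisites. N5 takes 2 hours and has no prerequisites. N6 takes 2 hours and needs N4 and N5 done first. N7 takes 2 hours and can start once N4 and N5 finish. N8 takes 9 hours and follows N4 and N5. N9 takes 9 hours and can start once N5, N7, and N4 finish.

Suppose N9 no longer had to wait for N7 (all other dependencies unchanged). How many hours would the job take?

17

Original critical path: N4→N7→N9 = 8+2+9 = 19 ⇒ 19 hours.
Without N7→N9, N9's earliest start moves from 10 to 8.
New critical path: N4→N8 = 8+9 = 17 ⇒ 17 hours.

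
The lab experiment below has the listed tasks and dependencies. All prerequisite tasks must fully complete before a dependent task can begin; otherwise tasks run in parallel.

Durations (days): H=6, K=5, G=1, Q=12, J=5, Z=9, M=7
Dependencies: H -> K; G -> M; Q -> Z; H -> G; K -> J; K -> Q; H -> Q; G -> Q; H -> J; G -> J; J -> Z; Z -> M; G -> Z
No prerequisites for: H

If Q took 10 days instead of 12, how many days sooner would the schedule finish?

Critical path before the change: H→K→Q→Z→M = 6+5+12+9+7 = 39 giving 39 days.
Q lies on that path, so at 10 days the path becomes 37 days.
That remains the longest chain; total 37 days.
Change in finish: 37 − 39 = -2 days.

2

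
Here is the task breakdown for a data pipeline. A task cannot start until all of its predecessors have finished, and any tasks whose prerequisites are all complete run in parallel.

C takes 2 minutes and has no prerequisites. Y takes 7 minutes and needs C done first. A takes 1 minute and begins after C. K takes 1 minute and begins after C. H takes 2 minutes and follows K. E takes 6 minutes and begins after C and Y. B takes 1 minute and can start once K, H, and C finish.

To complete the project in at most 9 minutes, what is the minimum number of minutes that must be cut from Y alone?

6

Current finish: 15 minutes; target: 9.
Y is on every critical path, so each minute cut from Y cuts the finish by one (this holds down to a finish of 9).
Need 15 − 9 = 6 minutes off Y → Y becomes 1 minute, finish becomes 9.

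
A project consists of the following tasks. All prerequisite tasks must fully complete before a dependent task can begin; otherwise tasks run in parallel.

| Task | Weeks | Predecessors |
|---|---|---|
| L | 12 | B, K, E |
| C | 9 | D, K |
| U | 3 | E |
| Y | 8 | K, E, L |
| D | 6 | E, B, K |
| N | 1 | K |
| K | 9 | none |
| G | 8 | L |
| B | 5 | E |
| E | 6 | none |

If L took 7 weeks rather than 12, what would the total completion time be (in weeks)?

Baseline: E→B→L→Y = 6+5+12+8 = 31 → 31 weeks.
L lies on that path, so at 7 weeks the path becomes 26 weeks.
New critical path: E→B→D→C = 6+5+6+9 = 26 ⇒ 26 weeks.

26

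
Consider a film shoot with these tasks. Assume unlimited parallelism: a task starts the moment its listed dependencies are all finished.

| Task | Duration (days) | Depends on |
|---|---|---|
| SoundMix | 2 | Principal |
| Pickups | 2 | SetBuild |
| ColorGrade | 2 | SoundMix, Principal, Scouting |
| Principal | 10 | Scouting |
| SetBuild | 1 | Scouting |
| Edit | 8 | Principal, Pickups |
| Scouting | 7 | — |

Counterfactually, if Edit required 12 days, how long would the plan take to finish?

29

Baseline: Scouting→Principal→Edit = 7+10+8 = 25 → 25 days.
Since Edit is critical, the +4 change carries straight to that chain (now 29 days).
The critical path is still Scouting→Principal→Edit; finish is now 29 days.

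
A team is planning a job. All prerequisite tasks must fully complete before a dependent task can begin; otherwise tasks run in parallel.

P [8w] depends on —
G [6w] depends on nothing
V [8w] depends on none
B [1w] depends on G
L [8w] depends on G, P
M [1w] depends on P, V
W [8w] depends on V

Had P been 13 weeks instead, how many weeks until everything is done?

Critical path before the change: P→L = 8+8 = 16 giving 16 weeks.
Since P is critical, the +5 change carries straight to that chain (now 21 weeks).
That remains the longest chain; total 21 weeks.

21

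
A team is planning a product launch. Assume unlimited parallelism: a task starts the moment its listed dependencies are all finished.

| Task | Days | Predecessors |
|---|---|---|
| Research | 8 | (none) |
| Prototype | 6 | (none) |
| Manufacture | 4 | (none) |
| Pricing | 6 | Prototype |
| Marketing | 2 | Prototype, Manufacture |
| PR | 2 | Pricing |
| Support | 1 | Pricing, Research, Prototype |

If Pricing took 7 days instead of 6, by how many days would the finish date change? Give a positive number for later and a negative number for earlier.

1

The binding path is Prototype→Pricing→PR = 6+6+2 = 14; finish at 14 days.
Pricing lies on that path, so at 7 days the path becomes 15 days.
No other chain overtakes it, so the finish is 15 days.
Change in finish: 15 − 14 = +1 days.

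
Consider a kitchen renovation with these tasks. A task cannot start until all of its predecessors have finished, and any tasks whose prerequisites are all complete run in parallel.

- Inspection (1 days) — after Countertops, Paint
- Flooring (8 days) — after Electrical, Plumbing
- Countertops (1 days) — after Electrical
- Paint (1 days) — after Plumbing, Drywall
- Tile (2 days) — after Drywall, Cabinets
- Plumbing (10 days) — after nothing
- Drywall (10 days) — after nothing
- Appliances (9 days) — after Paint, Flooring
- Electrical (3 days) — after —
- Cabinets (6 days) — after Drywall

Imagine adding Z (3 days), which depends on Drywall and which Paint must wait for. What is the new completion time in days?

Originally the project takes 27 days.
With Z inserted, Paint now waits for max(Plumbing, Drywall, Z).
New critical path: Plumbing→Flooring→Appliances = 10+8+9 = 27 ⇒ 27 days.

27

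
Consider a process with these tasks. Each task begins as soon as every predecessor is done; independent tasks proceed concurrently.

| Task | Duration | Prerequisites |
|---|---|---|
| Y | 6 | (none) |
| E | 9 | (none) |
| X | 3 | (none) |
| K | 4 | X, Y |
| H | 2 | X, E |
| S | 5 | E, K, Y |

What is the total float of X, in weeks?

3

Critical path: Y→K→S = 6+4+5 = 15, so the finish is 15 weeks.
X finishes as early as 3 and must finish by 6.
Slack of X = 3 − 0 = 3 weeks.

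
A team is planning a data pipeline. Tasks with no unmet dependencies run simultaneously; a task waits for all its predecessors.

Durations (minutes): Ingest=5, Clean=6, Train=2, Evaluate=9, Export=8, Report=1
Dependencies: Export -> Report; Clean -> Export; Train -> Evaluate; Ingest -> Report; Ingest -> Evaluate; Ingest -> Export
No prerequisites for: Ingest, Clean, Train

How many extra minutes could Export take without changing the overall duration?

The longest chain is Clean→Export→Report = 6+8+1 = 15; overall finish 15 minutes.
The longest chain containing Export totals 15 minutes.
So Export can slip 14 − 14 = 0 minutes.

0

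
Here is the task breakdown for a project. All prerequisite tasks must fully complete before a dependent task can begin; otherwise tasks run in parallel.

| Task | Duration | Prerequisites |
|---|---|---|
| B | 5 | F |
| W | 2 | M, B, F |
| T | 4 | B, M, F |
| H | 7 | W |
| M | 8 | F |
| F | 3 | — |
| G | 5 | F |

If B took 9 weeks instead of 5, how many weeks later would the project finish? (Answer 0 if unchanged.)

Actual critical path: F→M→W→H = 3+8+2+7 = 20 ⇒ 20 weeks.
B has 3 weeks of float (longest path through it is 17).
Now F→B→W→H = 3+9+2+7 = 21 is longest, so the finish becomes 21 weeks.
Change in finish: 21 − 20 = +1 weeks.

1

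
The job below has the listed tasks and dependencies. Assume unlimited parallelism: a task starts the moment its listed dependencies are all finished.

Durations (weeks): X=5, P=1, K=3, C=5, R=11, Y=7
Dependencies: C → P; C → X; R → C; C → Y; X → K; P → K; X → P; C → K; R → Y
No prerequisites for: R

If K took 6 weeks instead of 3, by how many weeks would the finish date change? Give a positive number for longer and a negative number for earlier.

3

Actual critical path: R→C→X→P→K = 11+5+5+1+3 = 25 ⇒ 25 weeks.
K is on the critical path; changing it to 6 makes that path 28 weeks.
That remains the longest chain; total 28 weeks.
Change in finish: 28 − 25 = +3 weeks.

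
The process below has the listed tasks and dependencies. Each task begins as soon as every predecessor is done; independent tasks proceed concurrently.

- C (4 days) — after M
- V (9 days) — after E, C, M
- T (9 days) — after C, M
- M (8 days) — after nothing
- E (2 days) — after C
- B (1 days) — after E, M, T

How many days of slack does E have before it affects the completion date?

The longest chain is M→C→E→V = 8+4+2+9 = 23; overall finish 23 days.
E finishes as early as 14 and must finish by 14.
Float = 23 − 23 = 0.

0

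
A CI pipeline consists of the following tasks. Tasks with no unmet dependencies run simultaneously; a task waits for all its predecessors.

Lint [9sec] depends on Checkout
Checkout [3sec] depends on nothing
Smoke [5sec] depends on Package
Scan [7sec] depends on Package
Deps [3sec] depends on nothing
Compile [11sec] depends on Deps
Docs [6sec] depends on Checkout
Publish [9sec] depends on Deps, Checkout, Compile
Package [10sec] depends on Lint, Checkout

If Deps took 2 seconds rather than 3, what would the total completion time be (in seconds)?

The binding path is Checkout→Lint→Package→Scan = 3+9+10+7 = 29; finish at 29 seconds.
Deps has 6 seconds of float (longest path through it is 23).
That remains the longest chain; total 29 seconds.

29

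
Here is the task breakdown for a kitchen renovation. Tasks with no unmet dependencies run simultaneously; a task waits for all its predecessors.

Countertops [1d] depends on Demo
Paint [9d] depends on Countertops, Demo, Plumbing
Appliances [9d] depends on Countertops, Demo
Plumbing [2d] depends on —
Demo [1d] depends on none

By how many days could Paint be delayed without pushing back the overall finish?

Critical path: Demo→Countertops→Paint = 1+1+9 = 11, so the finish is 11 days.
The longest chain containing Paint totals 11 days.
Slack of Paint = 2 − 2 = 0 days.

0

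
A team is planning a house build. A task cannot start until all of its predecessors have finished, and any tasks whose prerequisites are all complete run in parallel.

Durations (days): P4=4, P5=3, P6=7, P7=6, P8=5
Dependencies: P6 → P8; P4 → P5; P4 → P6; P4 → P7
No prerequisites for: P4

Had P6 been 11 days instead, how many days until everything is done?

Actual critical path: P4→P6→P8 = 4+7+5 = 16 ⇒ 16 days.
P6 is on the critical path; changing it to 11 makes that path 20 days.
No other chain overtakes it, so the finish is 20 days.

20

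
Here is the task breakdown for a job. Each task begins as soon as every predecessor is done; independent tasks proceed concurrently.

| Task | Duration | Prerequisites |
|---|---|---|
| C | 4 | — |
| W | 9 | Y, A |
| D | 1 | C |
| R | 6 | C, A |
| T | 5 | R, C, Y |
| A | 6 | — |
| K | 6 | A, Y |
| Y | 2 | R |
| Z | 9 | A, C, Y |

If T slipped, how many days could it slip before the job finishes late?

The longest chain is A→R→Y→Z = 6+6+2+9 = 23; overall finish 23 days.
Longest path through T: 19 days (earliest finish 19, latest finish 23).
Slack of T = 18 − 14 = 4 days.

4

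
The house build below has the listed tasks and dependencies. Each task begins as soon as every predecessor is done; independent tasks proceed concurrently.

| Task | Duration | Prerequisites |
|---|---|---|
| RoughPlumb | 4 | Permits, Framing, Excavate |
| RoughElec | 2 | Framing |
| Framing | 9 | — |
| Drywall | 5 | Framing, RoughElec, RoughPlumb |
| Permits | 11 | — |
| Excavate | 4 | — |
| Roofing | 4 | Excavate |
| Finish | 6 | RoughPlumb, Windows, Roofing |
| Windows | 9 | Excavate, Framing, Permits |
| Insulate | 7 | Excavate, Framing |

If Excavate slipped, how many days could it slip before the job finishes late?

Critical path: Permits→Windows→Finish = 11+9+6 = 26, so the finish is 26 days.
Longest path through Excavate: 19 days (earliest finish 4, latest finish 11).
So Excavate can slip 11 − 4 = 7 days.

7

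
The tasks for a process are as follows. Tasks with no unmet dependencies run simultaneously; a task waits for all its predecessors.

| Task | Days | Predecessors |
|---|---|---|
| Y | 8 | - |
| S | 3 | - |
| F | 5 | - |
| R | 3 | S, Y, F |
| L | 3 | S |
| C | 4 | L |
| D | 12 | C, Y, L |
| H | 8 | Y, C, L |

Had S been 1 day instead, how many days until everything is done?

As given, the longest chain is S→L→C→D = 3+3+4+12 = 22, so the finish is 22 days.
S is on the critical path; changing it to 1 makes that path 20 days.
New critical path: Y→D = 8+12 = 20 ⇒ 20 days.

20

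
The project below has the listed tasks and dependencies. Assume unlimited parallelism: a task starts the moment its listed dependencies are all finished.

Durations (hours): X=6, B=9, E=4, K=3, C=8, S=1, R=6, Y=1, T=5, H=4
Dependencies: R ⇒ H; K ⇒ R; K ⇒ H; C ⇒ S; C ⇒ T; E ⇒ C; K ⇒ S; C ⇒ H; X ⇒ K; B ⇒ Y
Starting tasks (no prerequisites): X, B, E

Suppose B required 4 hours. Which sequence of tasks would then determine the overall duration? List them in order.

X, K, R, H

As given, the longest chain is X→K→R→H = 6+3+6+4 = 19, so the finish is 19 hours.
B is off the critical path — its longest chain is 10 hours, giving 9 of slack.
The critical path is still X→K→R→H; finish is now 19 hours.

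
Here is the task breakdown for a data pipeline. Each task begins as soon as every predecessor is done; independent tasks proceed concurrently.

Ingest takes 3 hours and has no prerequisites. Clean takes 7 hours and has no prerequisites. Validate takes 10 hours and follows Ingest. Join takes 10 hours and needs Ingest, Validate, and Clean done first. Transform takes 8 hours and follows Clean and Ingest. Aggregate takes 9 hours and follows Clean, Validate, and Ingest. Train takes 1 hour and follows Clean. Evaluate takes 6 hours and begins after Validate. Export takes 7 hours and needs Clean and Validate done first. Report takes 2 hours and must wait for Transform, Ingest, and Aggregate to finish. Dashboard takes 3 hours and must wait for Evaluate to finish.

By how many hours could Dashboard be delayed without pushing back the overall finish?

2

The longest chain is Ingest→Validate→Aggregate→Report = 3+10+9+2 = 24; overall finish 24 hours.
Longest path through Dashboard: 22 hours (earliest finish 22, latest finish 24).
So Dashboard can slip 24 − 22 = 2 hours.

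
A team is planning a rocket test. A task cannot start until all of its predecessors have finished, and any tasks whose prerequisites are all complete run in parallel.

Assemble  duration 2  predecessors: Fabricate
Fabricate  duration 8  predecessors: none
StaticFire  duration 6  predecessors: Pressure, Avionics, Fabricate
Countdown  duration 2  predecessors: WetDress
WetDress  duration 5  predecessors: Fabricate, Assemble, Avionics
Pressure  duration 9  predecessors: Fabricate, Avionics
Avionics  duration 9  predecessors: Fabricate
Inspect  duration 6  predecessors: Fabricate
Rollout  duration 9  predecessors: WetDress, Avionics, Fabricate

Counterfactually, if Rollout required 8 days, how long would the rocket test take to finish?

32

As given, the longest chain is Fabricate→Avionics→Pressure→StaticFire = 8+9+9+6 = 32, so the finish is 32 days.
Rollout has 1 day of float (longest path through it is 31).
That remains the longest chain; total 32 days.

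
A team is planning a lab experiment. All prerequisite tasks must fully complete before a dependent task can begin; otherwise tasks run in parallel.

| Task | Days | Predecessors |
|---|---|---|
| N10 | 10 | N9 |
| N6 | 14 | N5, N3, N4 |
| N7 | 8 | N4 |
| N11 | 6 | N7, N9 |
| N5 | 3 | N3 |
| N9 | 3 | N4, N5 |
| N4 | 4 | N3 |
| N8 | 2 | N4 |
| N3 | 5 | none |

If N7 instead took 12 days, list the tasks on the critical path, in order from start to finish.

N3, N4, N7, N11

Actual critical path: N3→N4→N7→N11 = 5+4+8+6 = 23 ⇒ 23 days.
Since N7 is critical, the +4 change carries straight to that chain (now 27 days).
The critical path is still N3→N4→N7→N11; finish is now 27 days.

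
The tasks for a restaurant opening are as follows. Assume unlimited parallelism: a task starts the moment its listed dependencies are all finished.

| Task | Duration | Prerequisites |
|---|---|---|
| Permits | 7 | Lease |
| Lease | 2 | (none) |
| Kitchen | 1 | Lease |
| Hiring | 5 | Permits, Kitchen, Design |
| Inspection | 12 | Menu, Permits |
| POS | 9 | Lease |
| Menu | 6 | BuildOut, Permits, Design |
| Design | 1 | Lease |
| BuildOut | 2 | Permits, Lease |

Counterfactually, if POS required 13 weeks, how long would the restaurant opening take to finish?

29

Actual critical path: Lease→Permits→BuildOut→Menu→Inspection = 2+7+2+6+12 = 29 ⇒ 29 weeks.
POS is off the critical path — its longest chain is 11 weeks, giving 18 of slack.
No other chain overtakes it, so the finish is 29 weeks.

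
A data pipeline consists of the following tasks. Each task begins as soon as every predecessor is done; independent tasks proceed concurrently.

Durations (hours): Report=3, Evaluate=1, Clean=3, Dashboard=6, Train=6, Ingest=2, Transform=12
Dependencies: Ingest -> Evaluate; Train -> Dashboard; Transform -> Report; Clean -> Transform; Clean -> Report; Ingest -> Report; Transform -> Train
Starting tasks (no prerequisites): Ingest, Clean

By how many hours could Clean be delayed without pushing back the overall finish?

0

The longest chain is Clean→Transform→Train→Dashboard = 3+12+6+6 = 27; overall finish 27 hours.
The longest chain containing Clean totals 27 hours.
So Clean can slip 3 − 3 = 0 hours.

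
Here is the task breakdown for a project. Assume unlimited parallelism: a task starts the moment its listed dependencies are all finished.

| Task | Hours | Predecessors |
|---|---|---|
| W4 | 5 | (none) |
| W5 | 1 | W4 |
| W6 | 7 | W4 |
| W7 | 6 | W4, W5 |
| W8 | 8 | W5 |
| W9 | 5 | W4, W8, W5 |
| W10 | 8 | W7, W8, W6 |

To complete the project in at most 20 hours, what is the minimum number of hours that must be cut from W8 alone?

Current finish: 22 hours; target: 20.
W8 is on every critical path, so each hour cut from W8 cuts the finish by one (this holds down to a finish of 20).
Need 22 − 20 = 2 hours off W8 → W8 becomes 6 hours, finish becomes 20.

2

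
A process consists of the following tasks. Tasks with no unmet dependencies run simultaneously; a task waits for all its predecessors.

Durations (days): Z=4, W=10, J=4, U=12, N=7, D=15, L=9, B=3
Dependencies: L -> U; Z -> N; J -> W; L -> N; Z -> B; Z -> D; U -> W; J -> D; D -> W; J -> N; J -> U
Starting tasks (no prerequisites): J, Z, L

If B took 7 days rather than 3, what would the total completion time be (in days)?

Actual critical path: L→U→W = 9+12+10 = 31 ⇒ 31 days.
The longest path through B is only 7 days, so B has float 24.
No other chain overtakes it, so the finish is 31 days.

31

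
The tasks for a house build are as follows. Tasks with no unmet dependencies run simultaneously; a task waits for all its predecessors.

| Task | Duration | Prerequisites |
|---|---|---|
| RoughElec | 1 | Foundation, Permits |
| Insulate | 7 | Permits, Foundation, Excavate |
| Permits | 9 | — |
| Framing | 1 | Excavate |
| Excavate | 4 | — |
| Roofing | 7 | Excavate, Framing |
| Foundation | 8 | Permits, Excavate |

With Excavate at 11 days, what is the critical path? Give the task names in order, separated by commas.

Excavate, Foundation, Insulate

Baseline: Permits→Foundation→Insulate = 9+8+7 = 24 → 24 days.
Excavate has 5 days of float (longest path through it is 19).
New critical path: Excavate→Foundation→Insulate = 11+8+7 = 26 ⇒ 26 days.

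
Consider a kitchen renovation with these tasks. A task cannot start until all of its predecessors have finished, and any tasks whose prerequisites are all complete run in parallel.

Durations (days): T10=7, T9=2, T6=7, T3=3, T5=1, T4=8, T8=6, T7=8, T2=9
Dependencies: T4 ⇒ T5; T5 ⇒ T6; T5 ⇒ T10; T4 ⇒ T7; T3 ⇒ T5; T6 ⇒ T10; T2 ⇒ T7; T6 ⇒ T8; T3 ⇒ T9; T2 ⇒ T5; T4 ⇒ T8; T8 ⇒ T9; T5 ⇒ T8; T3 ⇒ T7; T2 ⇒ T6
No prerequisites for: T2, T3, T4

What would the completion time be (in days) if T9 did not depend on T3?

With the dependency in place, T2→T5→T6→T8→T9 = 9+1+7+6+2 = 25 sets the finish at 25 days.
Dropping T3→T9 doesn't change T9's earliest start (23); another predecessor still binds.
The longest chain is now T2→T5→T6→T8→T9 = 9+1+7+6+2 = 25, so the kitchen renovation takes 25 days.

25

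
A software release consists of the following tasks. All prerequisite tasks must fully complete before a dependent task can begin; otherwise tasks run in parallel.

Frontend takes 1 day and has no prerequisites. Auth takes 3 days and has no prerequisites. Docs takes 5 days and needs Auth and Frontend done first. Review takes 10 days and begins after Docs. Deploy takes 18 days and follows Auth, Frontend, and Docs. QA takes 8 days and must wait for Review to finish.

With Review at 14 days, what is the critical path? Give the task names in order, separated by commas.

The binding path is Auth→Docs→Review→QA = 3+5+10+8 = 26; finish at 26 days.
Since Review is critical, the +4 change carries straight to that chain (now 30 days).
No other chain overtakes it, so the finish is 30 days.

Auth, Docs, Review, QA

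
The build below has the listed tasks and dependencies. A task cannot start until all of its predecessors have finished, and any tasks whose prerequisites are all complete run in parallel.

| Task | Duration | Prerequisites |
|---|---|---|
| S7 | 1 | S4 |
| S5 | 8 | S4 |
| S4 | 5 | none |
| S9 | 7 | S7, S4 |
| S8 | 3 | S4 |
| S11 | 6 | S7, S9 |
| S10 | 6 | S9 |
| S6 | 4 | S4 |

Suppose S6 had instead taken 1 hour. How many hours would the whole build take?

Critical path before the change: S4→S7→S9→S10 = 5+1+7+6 = 19 giving 19 hours.
The longest path through S6 is only 9 hours, so S6 has float 10.
That remains the longest chain; total 19 hours.

19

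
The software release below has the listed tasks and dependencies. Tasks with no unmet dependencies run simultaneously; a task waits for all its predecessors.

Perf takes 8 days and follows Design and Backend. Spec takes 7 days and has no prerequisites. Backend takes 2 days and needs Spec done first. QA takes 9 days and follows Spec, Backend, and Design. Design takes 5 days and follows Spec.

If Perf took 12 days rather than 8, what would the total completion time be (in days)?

24

Actual critical path: Spec→Design→QA = 7+5+9 = 21 ⇒ 21 days.
Perf has 1 day of float (longest path through it is 20).
New critical path: Spec→Design→Perf = 7+5+12 = 24 ⇒ 24 days.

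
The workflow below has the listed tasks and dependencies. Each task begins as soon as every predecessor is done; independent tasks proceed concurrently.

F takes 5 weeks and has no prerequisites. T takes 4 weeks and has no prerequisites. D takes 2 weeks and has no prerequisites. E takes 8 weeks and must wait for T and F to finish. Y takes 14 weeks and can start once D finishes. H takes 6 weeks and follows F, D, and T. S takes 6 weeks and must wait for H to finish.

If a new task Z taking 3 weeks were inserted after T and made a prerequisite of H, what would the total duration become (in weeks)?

Originally the project takes 17 weeks.
With Z inserted, H now waits for max(F, D, T, Z).
New critical path: T→Z→H→S = 4+3+6+6 = 19 ⇒ 19 weeks.

19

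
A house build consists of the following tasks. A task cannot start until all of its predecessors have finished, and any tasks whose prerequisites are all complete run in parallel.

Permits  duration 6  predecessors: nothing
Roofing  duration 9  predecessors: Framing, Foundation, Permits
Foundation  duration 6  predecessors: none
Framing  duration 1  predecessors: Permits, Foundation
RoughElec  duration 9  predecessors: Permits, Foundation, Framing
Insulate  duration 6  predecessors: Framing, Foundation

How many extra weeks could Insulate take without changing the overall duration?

Critical path: Permits→Framing→Roofing = 6+1+9 = 16, so the finish is 16 weeks.
The longest chain containing Insulate totals 13 weeks.
Slack of Insulate = 10 − 7 = 3 weeks.

3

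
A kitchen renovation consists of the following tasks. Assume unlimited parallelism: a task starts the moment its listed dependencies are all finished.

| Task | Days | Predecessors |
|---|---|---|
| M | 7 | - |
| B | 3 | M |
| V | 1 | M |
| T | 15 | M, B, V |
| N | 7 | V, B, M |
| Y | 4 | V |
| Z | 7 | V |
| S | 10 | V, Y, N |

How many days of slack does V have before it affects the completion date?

Critical path: M→B→N→S = 7+3+7+10 = 27, so the finish is 27 days.
Longest path through V: 25 days (earliest finish 8, latest finish 10).
So V can slip 10 − 8 = 2 days.

2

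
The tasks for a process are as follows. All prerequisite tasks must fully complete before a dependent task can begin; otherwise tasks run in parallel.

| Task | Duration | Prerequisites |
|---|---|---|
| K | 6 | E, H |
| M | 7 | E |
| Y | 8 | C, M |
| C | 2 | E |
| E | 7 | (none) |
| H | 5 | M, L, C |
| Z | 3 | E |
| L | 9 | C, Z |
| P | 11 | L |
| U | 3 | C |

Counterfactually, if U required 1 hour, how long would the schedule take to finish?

30

The binding path is E→Z→L→H→K = 7+3+9+5+6 = 30; finish at 30 hours.
The longest path through U is only 12 hours, so U has float 18.
No other chain overtakes it, so the finish is 30 hours.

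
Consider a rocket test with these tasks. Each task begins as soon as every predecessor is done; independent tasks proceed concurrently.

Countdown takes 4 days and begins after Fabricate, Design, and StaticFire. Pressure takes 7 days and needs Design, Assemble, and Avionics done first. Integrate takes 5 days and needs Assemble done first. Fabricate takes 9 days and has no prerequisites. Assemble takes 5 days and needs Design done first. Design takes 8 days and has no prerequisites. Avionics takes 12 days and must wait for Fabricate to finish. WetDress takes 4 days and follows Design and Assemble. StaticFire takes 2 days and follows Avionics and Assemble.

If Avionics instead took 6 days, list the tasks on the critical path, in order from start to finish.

Fabricate, Avionics, Pressure

Actual critical path: Fabricate→Avionics→Pressure = 9+12+7 = 28 ⇒ 28 days.
Avionics is on the critical path; changing it to 6 makes that path 22 days.
No other chain overtakes it, so the finish is 22 days.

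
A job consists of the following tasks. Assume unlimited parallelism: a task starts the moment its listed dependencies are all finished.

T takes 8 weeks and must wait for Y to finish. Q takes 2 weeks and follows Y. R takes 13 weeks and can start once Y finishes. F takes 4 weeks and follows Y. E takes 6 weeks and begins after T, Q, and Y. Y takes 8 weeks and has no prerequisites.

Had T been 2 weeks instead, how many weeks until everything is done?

21

As given, the longest chain is Y→T→E = 8+8+6 = 22, so the finish is 22 weeks.
T lies on that path, so at 2 weeks the path becomes 16 weeks.
Now Y→R = 8+13 = 21 is longest, so the finish becomes 21 weeks.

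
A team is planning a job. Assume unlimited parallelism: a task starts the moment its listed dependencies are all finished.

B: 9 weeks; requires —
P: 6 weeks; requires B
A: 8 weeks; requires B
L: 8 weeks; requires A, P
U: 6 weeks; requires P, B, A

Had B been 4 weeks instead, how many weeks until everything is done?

20

As given, the longest chain is B→A→L = 9+8+8 = 25, so the finish is 25 weeks.
B is on the critical path; changing it to 4 makes that path 20 weeks.
That remains the longest chain; total 20 weeks.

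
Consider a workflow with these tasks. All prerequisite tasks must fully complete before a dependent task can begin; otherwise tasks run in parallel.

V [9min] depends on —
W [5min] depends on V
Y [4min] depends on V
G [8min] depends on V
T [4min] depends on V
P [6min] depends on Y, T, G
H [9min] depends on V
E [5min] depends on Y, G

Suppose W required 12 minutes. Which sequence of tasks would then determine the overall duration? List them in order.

V, G, P

Baseline: V→G→P = 9+8+6 = 23 → 23 minutes.
W is off the critical path — its longest chain is 14 minutes, giving 9 of slack.
The critical path is still V→G→P; finish is now 23 minutes.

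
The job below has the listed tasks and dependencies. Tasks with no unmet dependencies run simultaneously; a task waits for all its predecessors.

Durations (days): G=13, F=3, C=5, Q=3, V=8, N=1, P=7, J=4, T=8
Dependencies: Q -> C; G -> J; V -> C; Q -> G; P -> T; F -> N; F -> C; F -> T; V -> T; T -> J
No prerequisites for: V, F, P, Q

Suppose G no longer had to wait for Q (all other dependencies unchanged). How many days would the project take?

Original critical path: V→T→J = 8+8+4 = 20 ⇒ 20 days.
Without Q→G, G's earliest start moves from 3 to 0.
New critical path: V→T→J = 8+8+4 = 20 ⇒ 20 days.

20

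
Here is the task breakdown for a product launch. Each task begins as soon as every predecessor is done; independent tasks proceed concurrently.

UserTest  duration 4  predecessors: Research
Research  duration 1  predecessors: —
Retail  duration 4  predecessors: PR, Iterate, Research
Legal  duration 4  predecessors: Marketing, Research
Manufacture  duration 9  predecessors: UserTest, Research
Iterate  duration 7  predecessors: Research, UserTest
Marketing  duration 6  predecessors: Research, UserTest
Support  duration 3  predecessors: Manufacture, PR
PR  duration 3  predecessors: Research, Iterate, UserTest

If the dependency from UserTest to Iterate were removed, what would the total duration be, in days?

17

Before: longest chain Research→UserTest→Iterate→PR→Retail = 1+4+7+3+4 = 19, finish 19.
Without UserTest→Iterate, Iterate's earliest start moves from 5 to 1.
New critical path: Research→UserTest→Manufacture→Support = 1+4+9+3 = 17 ⇒ 17 days.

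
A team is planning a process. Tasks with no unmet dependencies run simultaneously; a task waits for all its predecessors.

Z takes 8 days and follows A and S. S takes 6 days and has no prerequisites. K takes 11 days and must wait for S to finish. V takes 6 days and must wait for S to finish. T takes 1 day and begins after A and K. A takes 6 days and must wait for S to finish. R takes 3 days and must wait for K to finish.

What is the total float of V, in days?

S→A→Z = 6+6+8 = 20 sets the makespan at 20 days.
V finishes as early as 12 and must finish by 20.
Float = 20 − 12 = 8.

8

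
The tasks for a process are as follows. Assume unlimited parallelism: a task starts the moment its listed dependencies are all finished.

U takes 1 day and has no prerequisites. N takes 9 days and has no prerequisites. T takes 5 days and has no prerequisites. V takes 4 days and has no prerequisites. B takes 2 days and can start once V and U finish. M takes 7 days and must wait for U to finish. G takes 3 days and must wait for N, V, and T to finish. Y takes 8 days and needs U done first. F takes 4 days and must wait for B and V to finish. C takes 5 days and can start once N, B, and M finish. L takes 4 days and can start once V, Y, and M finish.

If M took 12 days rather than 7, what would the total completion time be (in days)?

Baseline: N→C = 9+5 = 14 → 14 days.
M has 1 day of float (longest path through it is 13).
The binding chain switches to U→M→C = 1+12+5 = 18; finish 18 days.

18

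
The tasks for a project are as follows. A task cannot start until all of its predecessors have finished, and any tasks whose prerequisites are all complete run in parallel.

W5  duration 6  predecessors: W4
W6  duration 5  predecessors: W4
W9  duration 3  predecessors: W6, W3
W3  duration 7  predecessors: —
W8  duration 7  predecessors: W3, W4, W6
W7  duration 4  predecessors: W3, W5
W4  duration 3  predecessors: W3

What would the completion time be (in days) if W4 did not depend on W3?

With the dependency in place, W3→W4→W6→W8 = 7+3+5+7 = 22 sets the finish at 22 days.
Without W3→W4, W4's earliest start moves from 7 to 0.
After: W4→W6→W8 = 3+5+7 = 15 → 15 days.

15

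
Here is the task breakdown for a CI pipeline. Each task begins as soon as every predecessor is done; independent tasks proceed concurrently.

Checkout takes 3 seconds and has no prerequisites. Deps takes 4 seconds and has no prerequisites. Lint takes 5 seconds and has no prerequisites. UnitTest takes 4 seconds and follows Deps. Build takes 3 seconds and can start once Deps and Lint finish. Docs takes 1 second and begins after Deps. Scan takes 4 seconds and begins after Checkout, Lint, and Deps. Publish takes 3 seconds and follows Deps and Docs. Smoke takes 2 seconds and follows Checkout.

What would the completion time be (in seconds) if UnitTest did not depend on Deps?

With the dependency in place, Lint→Scan = 5+4 = 9 sets the finish at 9 seconds.
Without Deps→UnitTest, UnitTest's earliest start moves from 4 to 0.
New critical path: Lint→Scan = 5+4 = 9 ⇒ 9 seconds.

9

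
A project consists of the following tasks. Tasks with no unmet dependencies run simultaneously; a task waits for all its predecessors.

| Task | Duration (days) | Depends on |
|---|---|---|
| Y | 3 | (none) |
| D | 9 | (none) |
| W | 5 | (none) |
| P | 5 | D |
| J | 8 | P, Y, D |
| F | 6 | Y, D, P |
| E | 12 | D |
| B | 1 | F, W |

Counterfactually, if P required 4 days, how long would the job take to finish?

21

Baseline: D→P→J = 9+5+8 = 22 → 22 days.
P is on the critical path; changing it to 4 makes that path 21 days.
The critical path is still D→P→J; finish is now 21 days.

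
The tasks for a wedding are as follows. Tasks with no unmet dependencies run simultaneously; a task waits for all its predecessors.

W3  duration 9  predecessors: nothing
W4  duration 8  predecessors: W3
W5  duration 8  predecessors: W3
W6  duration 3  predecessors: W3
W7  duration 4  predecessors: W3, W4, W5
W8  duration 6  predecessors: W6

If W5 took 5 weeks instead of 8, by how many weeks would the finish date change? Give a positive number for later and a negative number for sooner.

As given, the longest chain is W3→W5→W7 = 9+8+4 = 21, so the finish is 21 weeks.
W5 lies on that path, so at 5 weeks the path becomes 18 weeks.
New critical path: W3→W4→W7 = 9+8+4 = 21 ⇒ 21 weeks.
Change in finish: 21 − 21 = +0 weeks.

0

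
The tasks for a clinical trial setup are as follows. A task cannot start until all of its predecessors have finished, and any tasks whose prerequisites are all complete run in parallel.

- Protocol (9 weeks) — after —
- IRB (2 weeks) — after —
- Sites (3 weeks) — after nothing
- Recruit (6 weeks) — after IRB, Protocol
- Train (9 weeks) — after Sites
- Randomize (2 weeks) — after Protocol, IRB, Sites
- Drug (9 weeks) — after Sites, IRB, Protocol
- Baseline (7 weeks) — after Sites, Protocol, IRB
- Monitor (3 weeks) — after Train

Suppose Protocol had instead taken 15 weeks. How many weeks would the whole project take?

24

The binding path is Protocol→Drug = 9+9 = 18; finish at 18 weeks.
Since Protocol is critical, the +6 change carries straight to that chain (now 24 weeks).
The critical path is still Protocol→Drug; finish is now 24 weeks.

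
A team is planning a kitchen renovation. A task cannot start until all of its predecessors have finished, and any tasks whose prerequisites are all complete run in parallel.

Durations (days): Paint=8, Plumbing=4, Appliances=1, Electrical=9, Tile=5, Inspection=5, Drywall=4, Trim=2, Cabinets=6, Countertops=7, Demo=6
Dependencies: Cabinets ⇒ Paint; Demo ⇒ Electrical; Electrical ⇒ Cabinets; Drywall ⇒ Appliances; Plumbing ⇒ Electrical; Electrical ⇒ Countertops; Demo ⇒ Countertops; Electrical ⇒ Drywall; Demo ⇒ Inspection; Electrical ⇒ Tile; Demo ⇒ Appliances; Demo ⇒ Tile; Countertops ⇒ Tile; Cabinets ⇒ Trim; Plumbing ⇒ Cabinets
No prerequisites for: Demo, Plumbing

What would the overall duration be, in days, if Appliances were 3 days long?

29

Baseline: Demo→Electrical→Cabinets→Paint = 6+9+6+8 = 29 → 29 days.
Appliances has 9 days of float (longest path through it is 20).
No other chain overtakes it, so the finish is 29 days.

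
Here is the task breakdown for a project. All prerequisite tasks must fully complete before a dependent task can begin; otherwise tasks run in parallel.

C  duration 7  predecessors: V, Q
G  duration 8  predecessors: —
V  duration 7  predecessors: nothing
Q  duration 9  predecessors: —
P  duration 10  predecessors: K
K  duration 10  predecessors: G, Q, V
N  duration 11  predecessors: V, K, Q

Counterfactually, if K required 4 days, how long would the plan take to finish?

24

Critical path before the change: Q→K→N = 9+10+11 = 30 giving 30 days.
K lies on that path, so at 4 days the path becomes 24 days.
The critical path is still Q→K→N; finish is now 24 days.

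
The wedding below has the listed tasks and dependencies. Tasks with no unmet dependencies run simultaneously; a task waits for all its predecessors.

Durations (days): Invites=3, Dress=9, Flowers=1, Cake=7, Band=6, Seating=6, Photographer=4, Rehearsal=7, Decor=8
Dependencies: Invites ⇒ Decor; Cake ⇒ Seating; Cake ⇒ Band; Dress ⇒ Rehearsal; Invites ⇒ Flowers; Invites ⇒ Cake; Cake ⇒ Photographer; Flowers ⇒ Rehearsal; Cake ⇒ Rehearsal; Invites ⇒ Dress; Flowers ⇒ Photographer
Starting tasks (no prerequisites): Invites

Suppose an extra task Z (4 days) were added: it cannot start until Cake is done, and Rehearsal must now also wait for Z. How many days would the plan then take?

Originally the plan takes 19 days.
With Z inserted, Rehearsal now waits for max(Cake, Flowers, Dress, Z).
New critical path: Invites→Cake→Z→Rehearsal = 3+7+4+7 = 21 ⇒ 21 days.

21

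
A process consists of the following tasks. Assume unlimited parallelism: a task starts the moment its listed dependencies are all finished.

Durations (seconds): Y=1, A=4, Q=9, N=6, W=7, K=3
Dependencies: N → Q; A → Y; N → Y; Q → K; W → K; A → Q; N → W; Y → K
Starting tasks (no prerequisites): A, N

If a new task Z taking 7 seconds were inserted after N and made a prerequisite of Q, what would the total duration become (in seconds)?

Originally the project takes 18 seconds.
With Z inserted, Q now waits for max(A, N, Z).
New critical path: N→Z→Q→K = 6+7+9+3 = 25 ⇒ 25 seconds.

25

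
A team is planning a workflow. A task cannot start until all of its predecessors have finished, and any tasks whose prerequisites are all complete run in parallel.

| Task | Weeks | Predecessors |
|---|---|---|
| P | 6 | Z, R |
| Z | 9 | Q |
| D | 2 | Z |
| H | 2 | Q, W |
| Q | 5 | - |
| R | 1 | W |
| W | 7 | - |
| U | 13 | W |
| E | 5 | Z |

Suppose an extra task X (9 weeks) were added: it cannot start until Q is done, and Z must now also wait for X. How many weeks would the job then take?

29

Originally the job takes 20 weeks.
With X inserted, Z now waits for max(Q, X).
New critical path: Q→X→Z→P = 5+9+9+6 = 29 ⇒ 29 weeks.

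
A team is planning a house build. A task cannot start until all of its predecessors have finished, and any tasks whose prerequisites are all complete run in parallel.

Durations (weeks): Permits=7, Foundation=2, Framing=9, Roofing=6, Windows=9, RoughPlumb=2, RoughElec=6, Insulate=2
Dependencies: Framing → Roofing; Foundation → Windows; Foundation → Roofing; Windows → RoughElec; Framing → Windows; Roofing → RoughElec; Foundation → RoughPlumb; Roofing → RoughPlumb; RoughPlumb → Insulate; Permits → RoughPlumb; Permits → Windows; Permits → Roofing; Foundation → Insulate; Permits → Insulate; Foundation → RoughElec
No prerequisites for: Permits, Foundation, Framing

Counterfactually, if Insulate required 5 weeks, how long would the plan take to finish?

The binding path is Framing→Windows→RoughElec = 9+9+6 = 24; finish at 24 weeks.
Insulate has 5 weeks of float (longest path through it is 19).
The critical path is still Framing→Windows→RoughElec; finish is now 24 weeks.

24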